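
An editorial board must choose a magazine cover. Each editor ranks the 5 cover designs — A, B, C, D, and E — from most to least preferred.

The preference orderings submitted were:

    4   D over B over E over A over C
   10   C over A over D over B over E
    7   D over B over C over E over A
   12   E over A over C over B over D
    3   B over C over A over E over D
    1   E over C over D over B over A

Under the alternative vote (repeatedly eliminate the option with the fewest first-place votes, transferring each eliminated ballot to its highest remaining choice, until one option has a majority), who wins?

C

Round 1: E 13, D 11, C 10, B 3, A 0. A has the fewest and is eliminated.
Round 2: E 13, D 11, C 10, B 3. B has the fewest and is eliminated.
Round 3: C 13, E 13, D 11. D has the fewest and is eliminated.
Round 4: C 20, E 17. C has a majority.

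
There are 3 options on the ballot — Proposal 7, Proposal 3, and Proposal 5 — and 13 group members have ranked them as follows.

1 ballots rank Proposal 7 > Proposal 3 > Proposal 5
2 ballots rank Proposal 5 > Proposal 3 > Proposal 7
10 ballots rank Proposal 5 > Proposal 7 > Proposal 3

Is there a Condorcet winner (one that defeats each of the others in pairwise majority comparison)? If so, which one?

Head-to-head results (13 voters total):
Proposal 7 vs Proposal 3: Proposal 7 wins 11–2.
Proposal 7 vs Proposal 5: Proposal 5 wins 12–1.
Proposal 3 vs Proposal 5: Proposal 5 wins 12–1.
Proposal 5 beats each rival — Proposal 7 (12–1), Proposal 3 (12–1) — so Proposal 5 is the Condorcet winner.

Proposal 5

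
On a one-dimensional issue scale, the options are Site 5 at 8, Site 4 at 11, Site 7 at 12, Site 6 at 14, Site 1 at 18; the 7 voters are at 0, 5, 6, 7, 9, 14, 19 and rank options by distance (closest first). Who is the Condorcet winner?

With single-peaked preferences on a line, the Condorcet winner is the candidate closest to the median voter.
The median voter (position 7) is closest to Site 5 at 8.
Check: Site 5 vs Site 4 — voters closer to Site 5: 5 of 7.

Site 5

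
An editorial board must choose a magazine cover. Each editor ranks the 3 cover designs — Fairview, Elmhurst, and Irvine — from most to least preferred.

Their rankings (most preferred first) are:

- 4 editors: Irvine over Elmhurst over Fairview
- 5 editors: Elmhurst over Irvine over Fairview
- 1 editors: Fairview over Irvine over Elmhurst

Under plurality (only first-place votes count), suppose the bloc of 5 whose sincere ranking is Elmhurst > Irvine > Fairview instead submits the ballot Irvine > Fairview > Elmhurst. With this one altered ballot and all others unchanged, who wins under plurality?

First-place totals with the altered ballot: Fairview 1, Elmhurst 0, Irvine 9.
The switch changes the winner from Elmhurst to Irvine.

Irvine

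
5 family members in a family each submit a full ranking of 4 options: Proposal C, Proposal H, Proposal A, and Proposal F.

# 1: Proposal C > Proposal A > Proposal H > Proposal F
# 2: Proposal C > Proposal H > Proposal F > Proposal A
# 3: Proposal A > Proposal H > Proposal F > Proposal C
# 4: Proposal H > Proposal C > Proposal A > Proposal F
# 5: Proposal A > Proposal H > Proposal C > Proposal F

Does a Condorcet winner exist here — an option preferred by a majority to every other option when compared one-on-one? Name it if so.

Head-to-head results (5 voters total):
Proposal C vs Proposal H: Proposal H wins 3–2.
Proposal C vs Proposal A: Proposal C wins 3–2.
Proposal C vs Proposal F: Proposal C wins 4–1.
Proposal H vs Proposal A: Proposal A wins 3–2.
Proposal H vs Proposal F: Proposal H wins 5–0.
Proposal A vs Proposal F: Proposal A wins 4–1.
No candidate beats all others: Proposal C beats Proposal A beats Proposal H beats Proposal C, a majority cycle.

None — there is no Condorcet winner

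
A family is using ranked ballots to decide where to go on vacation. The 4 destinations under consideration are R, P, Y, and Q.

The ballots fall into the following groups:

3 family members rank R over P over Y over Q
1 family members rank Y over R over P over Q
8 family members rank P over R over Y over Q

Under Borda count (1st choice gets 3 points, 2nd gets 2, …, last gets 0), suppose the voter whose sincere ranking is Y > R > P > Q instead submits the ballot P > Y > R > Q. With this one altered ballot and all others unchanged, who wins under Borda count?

Borda totals with the altered ballot: R 26, P 33, Y 13, Q 0.
The winner is unchanged: still P.

P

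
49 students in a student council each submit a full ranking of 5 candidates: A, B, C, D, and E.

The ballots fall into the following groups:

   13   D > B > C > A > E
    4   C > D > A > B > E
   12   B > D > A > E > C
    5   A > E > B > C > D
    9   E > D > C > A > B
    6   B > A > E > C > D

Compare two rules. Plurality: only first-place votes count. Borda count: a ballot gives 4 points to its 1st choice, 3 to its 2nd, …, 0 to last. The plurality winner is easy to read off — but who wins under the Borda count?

Plurality first-place counts: A 5, B 18, C 4, D 13, E 9 → B.
Borda totals: A 92, B 125, C 71, D 127, E 75 → D.

D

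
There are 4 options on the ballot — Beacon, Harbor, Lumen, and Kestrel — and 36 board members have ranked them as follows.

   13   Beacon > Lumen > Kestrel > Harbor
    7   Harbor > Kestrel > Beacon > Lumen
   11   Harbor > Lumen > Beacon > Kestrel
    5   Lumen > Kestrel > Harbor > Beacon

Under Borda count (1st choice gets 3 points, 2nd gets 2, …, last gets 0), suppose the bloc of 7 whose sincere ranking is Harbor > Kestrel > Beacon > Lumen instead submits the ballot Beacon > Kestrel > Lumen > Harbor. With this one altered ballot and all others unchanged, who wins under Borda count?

Borda totals with the altered ballot: Beacon 71, Harbor 38, Lumen 70, Kestrel 37.
The switch changes the winner from Lumen to Beacon.

Beacon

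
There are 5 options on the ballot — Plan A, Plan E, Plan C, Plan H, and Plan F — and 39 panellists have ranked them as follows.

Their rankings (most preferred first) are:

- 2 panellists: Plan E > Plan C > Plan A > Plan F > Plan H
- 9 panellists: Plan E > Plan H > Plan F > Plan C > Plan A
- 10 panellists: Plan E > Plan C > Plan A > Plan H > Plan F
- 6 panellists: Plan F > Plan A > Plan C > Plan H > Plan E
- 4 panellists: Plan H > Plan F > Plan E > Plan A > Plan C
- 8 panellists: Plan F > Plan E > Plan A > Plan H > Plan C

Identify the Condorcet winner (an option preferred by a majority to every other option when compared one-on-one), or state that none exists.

Plan E

Head-to-head results (39 voters total):
Plan A vs Plan E: Plan E wins 33–6.
Plan A vs Plan C: Plan C wins 21–18.
Plan A vs Plan H: Plan A wins 26–13.
Plan A vs Plan F: Plan F wins 27–12.
Plan E vs Plan C: Plan E wins 33–6.
Plan E vs Plan H: Plan E wins 29–10.
Plan E vs Plan F: Plan E wins 21–18.
Plan C vs Plan H: Plan H wins 21–18.
Plan C vs Plan F: Plan F wins 27–12.
Plan H vs Plan F: Plan H wins 23–16.
Plan E beats each rival — Plan A (33–6), Plan C (33–6), Plan H (29–10), Plan F (21–18) — so Plan E is the Condorcet winner.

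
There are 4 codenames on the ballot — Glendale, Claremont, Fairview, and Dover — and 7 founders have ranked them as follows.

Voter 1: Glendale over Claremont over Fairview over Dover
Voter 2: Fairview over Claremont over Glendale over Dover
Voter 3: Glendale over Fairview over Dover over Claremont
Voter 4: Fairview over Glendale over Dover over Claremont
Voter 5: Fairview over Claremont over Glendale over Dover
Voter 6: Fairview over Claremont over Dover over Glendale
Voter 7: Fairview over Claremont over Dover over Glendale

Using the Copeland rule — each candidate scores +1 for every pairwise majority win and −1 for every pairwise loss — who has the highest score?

Fairview

Pairwise results:
  Glendale vs Claremont: Claremont wins 4–3.
  Glendale vs Fairview: Fairview wins 5–2.
  Glendale vs Dover: Glendale wins 5–2.
  Claremont vs Fairview: Fairview wins 6–1.
  Claremont vs Dover: Claremont wins 5–2.
  Fairview vs Dover: Fairview wins 7–0.
Copeland scores (wins − losses):
  Glendale: 1 − 2 = -1
  Claremont: 2 − 1 = 1
  Fairview: 3 − 0 = 3
  Dover: 0 − 3 = -3
Fairview has the best Copeland score.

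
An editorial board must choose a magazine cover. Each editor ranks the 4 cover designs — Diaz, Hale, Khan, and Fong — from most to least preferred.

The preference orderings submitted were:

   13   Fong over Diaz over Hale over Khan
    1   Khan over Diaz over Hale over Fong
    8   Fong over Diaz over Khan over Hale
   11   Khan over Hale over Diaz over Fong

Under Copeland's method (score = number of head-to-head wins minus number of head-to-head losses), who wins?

Fong

Pairwise results:
  Diaz vs Hale: Diaz wins 22–11.
  Diaz vs Khan: Diaz wins 21–12.
  Diaz vs Fong: Fong wins 21–12.
  Hale vs Khan: Khan wins 20–13.
  Hale vs Fong: Fong wins 21–12.
  Khan vs Fong: Fong wins 21–12.
Copeland scores (wins − losses):
  Diaz: 2 − 1 = 1
  Hale: 0 − 3 = -3
  Khan: 1 − 2 = -1
  Fong: 3 − 0 = 3
Fong has the best Copeland score.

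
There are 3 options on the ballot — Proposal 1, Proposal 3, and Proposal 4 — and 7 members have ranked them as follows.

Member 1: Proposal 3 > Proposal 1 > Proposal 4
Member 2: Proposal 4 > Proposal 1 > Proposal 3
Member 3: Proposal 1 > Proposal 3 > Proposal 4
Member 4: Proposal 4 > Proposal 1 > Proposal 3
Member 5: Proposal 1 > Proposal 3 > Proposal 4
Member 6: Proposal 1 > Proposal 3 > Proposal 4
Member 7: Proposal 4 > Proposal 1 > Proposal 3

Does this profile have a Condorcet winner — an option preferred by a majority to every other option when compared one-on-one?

Head-to-head results (7 voters total):
Proposal 1 vs Proposal 3: Proposal 1 wins 6–1.
Proposal 1 vs Proposal 4: Proposal 1 wins 4–3.
Proposal 3 vs Proposal 4: Proposal 3 wins 4–3.
Proposal 1 beats each rival — Proposal 3 (6–1), Proposal 4 (4–3) — so Proposal 1 is the Condorcet winner.

Yes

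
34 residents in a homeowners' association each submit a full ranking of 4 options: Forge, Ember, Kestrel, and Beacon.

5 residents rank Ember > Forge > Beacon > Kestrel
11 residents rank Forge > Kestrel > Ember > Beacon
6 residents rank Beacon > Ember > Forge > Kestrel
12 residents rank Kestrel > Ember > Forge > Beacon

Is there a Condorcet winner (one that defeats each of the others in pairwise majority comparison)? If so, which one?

There is no Condorcet winner

Head-to-head results (34 voters total):
Forge vs Ember: Ember wins 23–11.
Forge vs Kestrel: Forge wins 22–12.
Forge vs Beacon: Forge wins 28–6.
Ember vs Kestrel: Kestrel wins 23–11.
Ember vs Beacon: Ember wins 28–6.
Kestrel vs Beacon: Kestrel wins 23–11.
No candidate beats all others: Forge beats Kestrel beats Ember beats Forge, a majority cycle.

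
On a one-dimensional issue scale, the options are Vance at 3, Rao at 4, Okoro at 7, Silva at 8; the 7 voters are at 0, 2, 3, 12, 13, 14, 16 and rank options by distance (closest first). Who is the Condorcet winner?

With single-peaked preferences on a line, the Condorcet winner is the candidate closest to the median voter.
The median voter (position 12) is closest to Silva at 8.
Check: Silva vs Rao — voters closer to Silva: 4 of 7.

Silva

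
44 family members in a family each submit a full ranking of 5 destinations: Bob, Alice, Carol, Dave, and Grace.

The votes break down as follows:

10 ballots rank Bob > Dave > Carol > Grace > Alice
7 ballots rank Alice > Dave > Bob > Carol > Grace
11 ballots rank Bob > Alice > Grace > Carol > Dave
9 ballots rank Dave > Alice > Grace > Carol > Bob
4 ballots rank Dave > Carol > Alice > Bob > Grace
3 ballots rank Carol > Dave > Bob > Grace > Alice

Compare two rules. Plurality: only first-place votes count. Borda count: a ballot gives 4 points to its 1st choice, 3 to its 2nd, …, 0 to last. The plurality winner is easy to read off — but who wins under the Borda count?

Plurality first-place counts: Bob 21, Alice 7, Carol 3, Dave 13, Grace 0 → Bob.
Borda totals: Bob 108, Alice 96, Carol 71, Dave 112, Grace 53 → Dave.

Dave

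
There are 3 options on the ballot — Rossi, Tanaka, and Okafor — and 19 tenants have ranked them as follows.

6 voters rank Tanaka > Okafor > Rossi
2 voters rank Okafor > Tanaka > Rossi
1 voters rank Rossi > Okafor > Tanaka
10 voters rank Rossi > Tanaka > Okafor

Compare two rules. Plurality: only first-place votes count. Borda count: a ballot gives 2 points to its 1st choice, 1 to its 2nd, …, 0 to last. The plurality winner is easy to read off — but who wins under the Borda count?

Plurality first-place counts: Rossi 11, Tanaka 6, Okafor 2 → Rossi.
Borda totals: Rossi 22, Tanaka 24, Okafor 11 → Tanaka.

Tanaka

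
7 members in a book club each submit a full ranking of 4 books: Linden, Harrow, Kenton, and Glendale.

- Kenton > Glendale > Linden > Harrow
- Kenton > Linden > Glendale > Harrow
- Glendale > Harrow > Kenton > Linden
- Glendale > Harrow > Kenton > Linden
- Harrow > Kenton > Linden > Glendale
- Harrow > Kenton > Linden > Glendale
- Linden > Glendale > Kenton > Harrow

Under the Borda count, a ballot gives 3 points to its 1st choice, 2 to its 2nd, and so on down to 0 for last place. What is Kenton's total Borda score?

Borda scores:
  Linden: 1 + 2 + 0 + 0 + 1 + 1 + 3 = 8
  Harrow: 0 + 0 + 2 + 2 + 3 + 3 + 0 = 10
  Kenton: 3 + 3 + 1 + 1 + 2 + 2 + 1 = 13
  Glendale: 2 + 1 + 3 + 3 + 0 + 0 + 2 = 11

13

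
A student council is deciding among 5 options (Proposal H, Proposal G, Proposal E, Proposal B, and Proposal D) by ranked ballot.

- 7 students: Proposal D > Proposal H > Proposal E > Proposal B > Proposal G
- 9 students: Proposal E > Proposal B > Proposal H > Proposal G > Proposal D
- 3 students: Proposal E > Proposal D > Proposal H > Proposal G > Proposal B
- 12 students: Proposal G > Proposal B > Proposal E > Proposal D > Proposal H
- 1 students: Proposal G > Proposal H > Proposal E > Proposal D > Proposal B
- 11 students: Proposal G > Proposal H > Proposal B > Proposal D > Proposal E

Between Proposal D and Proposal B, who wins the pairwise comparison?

Ballots ranking Proposal D above Proposal B: 7+3+1 = 11.
Ballots ranking Proposal B above Proposal D: 9+12+11 = 32.
Proposal B wins the head-to-head, 32–11.

Proposal B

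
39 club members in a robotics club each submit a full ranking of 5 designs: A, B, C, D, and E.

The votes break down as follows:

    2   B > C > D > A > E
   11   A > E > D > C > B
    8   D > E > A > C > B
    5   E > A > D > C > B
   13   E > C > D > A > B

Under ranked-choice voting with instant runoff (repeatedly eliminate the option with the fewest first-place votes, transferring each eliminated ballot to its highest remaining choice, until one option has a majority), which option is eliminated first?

C

Round 1: E 18, A 11, D 8, B 2, C 0. C has the fewest and is eliminated.
Round 2: E 18, A 11, D 8, B 2. B has the fewest and is eliminated.
Round 3: E 18, A 11, D 10. D has the fewest and is eliminated.
Round 4: E 26, A 13. E has a majority.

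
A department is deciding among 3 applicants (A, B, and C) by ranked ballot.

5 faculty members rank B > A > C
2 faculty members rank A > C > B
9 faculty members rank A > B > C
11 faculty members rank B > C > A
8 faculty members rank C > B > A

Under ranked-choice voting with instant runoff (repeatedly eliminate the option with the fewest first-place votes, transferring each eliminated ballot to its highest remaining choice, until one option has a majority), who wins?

B

Round 1: B 16, A 11, C 8. C has the fewest and is eliminated.
Round 2: B 24, A 11. B has a majority.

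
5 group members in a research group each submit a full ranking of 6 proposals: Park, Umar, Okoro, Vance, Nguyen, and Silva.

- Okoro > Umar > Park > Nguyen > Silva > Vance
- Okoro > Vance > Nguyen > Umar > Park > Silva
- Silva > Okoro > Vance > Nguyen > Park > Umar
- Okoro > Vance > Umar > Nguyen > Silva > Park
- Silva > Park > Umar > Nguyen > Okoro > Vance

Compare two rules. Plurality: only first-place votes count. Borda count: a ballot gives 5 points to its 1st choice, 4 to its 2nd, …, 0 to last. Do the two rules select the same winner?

Plurality first-place counts: Park 0, Umar 0, Okoro 3, Vance 0, Nguyen 0, Silva 2 → Okoro.
Borda totals: Park 9, Umar 12, Okoro 20, Vance 11, Nguyen 11, Silva 12 → Okoro.
The two rules agree on Okoro.

Yes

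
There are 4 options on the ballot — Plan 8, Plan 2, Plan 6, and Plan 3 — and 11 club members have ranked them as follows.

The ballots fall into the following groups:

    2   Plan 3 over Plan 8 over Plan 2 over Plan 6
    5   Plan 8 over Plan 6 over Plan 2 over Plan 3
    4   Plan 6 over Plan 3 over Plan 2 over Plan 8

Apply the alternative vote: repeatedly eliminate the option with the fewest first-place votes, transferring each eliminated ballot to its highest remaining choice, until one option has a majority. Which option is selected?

Plan 8

Round 1: Plan 8 5, Plan 6 4, Plan 3 2, Plan 2 0. Plan 2 has the fewest and is eliminated.
Round 2: Plan 8 5, Plan 6 4, Plan 3 2. Plan 3 has the fewest and is eliminated.
Round 3: Plan 8 7, Plan 6 4. Plan 8 has a majority.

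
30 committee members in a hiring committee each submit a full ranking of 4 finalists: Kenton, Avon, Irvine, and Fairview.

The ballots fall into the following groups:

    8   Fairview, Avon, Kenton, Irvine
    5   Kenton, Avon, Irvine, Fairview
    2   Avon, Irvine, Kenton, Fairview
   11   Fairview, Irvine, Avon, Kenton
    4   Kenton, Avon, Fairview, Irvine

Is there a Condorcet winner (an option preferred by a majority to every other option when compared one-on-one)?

Yes

Head-to-head results (30 voters total):
Kenton vs Avon: Avon wins 21–9.
Kenton vs Irvine: Kenton wins 17–13.
Kenton vs Fairview: Fairview wins 19–11.
Avon vs Irvine: Avon wins 19–11.
Avon vs Fairview: Fairview wins 19–11.
Irvine vs Fairview: Fairview wins 23–7.
Fairview beats each rival — Kenton (19–11), Avon (19–11), Irvine (23–7) — so Fairview is the Condorcet winner.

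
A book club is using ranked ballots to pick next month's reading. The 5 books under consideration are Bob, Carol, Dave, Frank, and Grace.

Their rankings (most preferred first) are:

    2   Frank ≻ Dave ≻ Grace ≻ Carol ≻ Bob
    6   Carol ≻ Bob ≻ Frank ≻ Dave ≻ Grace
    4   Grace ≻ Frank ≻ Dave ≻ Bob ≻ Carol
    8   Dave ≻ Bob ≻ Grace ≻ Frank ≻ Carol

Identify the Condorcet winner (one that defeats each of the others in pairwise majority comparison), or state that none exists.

Head-to-head results (20 voters total):
Bob vs Carol: Bob wins 12–8.
Bob vs Dave: Dave wins 14–6.
Bob vs Frank: Bob wins 14–6.
Bob vs Grace: Bob wins 14–6.
Carol vs Dave: Dave wins 14–6.
Carol vs Frank: Frank wins 14–6.
Carol vs Grace: Grace wins 14–6.
Dave vs Frank: Frank wins 12–8.
Dave vs Grace: Dave wins 16–4.
Frank vs Grace: Grace wins 12–8.
No candidate beats all others: Bob beats Frank beats Dave beats Bob, a majority cycle.

No Condorcet winner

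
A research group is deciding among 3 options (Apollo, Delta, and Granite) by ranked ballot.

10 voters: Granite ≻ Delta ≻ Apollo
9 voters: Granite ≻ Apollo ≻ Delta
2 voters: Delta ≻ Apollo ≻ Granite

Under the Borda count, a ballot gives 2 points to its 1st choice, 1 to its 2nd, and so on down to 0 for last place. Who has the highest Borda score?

Granite

Borda scores:
  Apollo: 10·0 + 9·1 + 2·1 = 11
  Delta: 10·1 + 9·0 + 2·2 = 14
  Granite: 10·2 + 9·2 + 2·0 = 38
Granite has the highest total.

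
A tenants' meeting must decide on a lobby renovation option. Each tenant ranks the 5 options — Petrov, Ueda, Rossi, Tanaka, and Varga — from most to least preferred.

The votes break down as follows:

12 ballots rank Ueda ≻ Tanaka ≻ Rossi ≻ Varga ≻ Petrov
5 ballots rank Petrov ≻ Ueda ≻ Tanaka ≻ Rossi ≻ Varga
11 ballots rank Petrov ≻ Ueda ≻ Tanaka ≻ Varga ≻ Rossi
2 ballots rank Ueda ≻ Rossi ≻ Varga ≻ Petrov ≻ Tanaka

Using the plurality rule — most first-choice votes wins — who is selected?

First-place vote totals:
  Petrov: 16
  Ueda: 14
  Rossi: 0
  Tanaka: 0
  Varga: 0
Petrov has the most first-place votes.

Petrov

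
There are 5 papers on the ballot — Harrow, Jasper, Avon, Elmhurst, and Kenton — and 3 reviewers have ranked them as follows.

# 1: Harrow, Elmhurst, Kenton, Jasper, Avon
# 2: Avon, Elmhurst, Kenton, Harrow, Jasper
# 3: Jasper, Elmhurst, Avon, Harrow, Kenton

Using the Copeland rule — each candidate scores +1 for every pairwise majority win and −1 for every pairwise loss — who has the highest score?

Elmhurst

Pairwise results:
  Harrow vs Jasper: Harrow wins 2–1.
  Harrow vs Avon: Avon wins 2–1.
  Harrow vs Elmhurst: Elmhurst wins 2–1.
  Harrow vs Kenton: Harrow wins 2–1.
  Jasper vs Avon: Jasper wins 2–1.
  Jasper vs Elmhurst: Elmhurst wins 2–1.
  Jasper vs Kenton: Kenton wins 2–1.
  Avon vs Elmhurst: Elmhurst wins 2–1.
  Avon vs Kenton: Avon wins 2–1.
  Elmhurst vs Kenton: Elmhurst wins 3–0.
Copeland scores (wins − losses):
  Harrow: 2 − 2 = 0
  Jasper: 1 − 3 = -2
  Avon: 2 − 2 = 0
  Elmhurst: 4 − 0 = 4
  Kenton: 1 − 3 = -2
Elmhurst has the best Copeland score.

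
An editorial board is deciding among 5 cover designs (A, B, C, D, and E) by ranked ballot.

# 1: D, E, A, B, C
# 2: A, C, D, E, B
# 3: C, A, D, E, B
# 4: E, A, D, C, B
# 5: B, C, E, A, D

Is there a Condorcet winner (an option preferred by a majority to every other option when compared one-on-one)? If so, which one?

None — there is no Condorcet winner

Head-to-head results (5 voters total):
A vs B: A wins 4–1.
A vs C: A wins 3–2.
A vs D: A wins 4–1.
A vs E: E wins 3–2.
B vs C: C wins 3–2.
B vs D: D wins 4–1.
B vs E: E wins 4–1.
C vs D: C wins 3–2.
C vs E: C wins 3–2.
D vs E: D wins 3–2.
No candidate beats all others: A beats C beats E beats A, a majority cycle.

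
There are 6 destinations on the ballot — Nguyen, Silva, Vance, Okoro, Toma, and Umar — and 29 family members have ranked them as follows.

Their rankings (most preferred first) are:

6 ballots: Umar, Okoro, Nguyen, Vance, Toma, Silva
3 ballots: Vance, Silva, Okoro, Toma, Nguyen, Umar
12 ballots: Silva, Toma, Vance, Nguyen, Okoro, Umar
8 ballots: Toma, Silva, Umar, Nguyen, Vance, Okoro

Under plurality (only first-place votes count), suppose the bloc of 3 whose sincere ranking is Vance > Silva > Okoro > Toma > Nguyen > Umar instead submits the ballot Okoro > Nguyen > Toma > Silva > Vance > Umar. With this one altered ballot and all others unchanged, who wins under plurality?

First-place totals with the altered ballot: Nguyen 0, Silva 12, Vance 0, Okoro 3, Toma 8, Umar 6.
The winner is unchanged: still Silva.

Silva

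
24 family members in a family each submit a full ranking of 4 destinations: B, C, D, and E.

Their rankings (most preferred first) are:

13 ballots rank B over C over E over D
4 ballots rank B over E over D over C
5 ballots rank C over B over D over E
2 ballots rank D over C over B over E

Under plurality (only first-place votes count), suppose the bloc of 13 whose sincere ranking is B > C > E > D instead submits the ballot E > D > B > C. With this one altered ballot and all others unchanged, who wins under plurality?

E

First-place totals with the altered ballot: B 4, C 5, D 2, E 13.
The switch changes the winner from B to E.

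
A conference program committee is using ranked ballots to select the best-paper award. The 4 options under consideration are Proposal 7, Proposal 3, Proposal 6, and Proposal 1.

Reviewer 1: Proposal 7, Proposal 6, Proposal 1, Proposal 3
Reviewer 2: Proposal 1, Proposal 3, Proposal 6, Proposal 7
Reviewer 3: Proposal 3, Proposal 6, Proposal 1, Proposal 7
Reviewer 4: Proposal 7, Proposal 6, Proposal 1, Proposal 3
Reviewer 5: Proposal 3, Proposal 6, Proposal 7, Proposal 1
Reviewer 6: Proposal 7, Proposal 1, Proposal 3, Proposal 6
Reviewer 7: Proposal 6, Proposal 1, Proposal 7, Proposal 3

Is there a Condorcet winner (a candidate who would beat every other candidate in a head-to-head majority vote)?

No

Head-to-head results (7 voters total):
Proposal 7 vs Proposal 3: Proposal 7 wins 4–3.
Proposal 7 vs Proposal 6: Proposal 6 wins 4–3.
Proposal 7 vs Proposal 1: Proposal 7 wins 4–3.
Proposal 3 vs Proposal 6: Proposal 3 wins 4–3.
Proposal 3 vs Proposal 1: Proposal 1 wins 5–2.
Proposal 6 vs Proposal 1: Proposal 6 wins 5–2.
No candidate beats all others: Proposal 7 beats Proposal 3 beats Proposal 6 beats Proposal 7, a majority cycle.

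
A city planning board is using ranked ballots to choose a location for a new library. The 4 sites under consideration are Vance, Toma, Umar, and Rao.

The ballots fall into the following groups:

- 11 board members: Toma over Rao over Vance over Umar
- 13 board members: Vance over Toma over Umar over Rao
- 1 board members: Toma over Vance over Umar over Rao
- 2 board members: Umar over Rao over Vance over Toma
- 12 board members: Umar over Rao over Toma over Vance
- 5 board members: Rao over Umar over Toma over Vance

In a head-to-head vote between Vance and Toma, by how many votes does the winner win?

Ballots ranking Vance above Toma: 13+2 = 15.
Ballots ranking Toma above Vance: 11+1+12+5 = 29.
Toma wins 29–15, a margin of 14.

14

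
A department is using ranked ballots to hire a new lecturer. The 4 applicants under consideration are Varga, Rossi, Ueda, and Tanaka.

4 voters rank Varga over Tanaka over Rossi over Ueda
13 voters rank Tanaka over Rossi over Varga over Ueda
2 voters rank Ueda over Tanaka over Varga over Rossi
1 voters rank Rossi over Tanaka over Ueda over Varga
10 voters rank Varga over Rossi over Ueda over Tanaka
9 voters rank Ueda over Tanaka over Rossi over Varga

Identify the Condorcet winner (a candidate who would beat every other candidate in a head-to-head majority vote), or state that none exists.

There is no Condorcet winner

Head-to-head results (39 voters total):
Varga vs Rossi: Rossi wins 23–16.
Varga vs Ueda: Varga wins 27–12.
Varga vs Tanaka: Tanaka wins 25–14.
Rossi vs Ueda: Rossi wins 28–11.
Rossi vs Tanaka: Tanaka wins 28–11.
Ueda vs Tanaka: Ueda wins 21–18.
No candidate beats all others: Varga beats Ueda beats Tanaka beats Varga, a majority cycle.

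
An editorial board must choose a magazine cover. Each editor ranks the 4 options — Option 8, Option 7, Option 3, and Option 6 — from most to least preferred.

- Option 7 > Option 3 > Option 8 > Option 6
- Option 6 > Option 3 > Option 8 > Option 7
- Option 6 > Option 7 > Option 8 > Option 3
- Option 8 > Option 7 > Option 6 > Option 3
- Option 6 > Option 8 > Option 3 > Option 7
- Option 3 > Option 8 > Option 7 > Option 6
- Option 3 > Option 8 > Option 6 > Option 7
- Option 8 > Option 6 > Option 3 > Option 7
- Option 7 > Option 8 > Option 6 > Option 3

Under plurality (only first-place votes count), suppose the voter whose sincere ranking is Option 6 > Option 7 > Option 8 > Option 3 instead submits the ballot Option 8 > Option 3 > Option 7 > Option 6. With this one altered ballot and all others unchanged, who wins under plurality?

First-place totals with the altered ballot: Option 8 3, Option 7 2, Option 3 2, Option 6 2.
The switch changes the winner from Option 6 to Option 8.

Option 8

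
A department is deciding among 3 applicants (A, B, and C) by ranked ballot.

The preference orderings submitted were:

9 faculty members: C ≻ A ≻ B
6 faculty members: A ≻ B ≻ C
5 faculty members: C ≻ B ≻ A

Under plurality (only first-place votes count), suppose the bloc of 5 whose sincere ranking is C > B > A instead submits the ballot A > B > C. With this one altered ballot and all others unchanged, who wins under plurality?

First-place totals with the altered ballot: A 11, B 0, C 9.
The switch changes the winner from C to A.

A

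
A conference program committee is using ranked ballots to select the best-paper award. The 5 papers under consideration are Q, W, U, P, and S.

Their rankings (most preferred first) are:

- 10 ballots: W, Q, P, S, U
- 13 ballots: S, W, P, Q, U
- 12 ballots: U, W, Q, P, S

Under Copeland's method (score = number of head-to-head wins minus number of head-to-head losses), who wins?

Pairwise results:
  Q vs W: W wins 35–0.
  Q vs U: Q wins 23–12.
  Q vs P: Q wins 22–13.
  Q vs S: Q wins 22–13.
  W vs U: W wins 23–12.
  W vs P: W wins 35–0.
  W vs S: W wins 22–13.
  U vs P: P wins 23–12.
  U vs S: S wins 23–12.
  P vs S: P wins 22–13.
Copeland scores (wins − losses):
  Q: 3 − 1 = 2
  W: 4 − 0 = 4
  U: 0 − 4 = -4
  P: 2 − 2 = 0
  S: 1 − 3 = -2
W has the best Copeland score.

W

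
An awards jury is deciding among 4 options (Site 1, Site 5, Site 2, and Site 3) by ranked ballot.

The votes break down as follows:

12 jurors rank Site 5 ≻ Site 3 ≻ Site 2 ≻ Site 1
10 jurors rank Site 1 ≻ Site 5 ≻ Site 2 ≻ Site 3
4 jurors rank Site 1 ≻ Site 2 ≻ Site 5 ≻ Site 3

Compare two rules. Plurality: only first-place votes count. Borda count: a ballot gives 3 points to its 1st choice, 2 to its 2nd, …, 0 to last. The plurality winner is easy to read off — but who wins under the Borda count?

Site 5

Plurality first-place counts: Site 1 14, Site 5 12, Site 2 0, Site 3 0 → Site 1.
Borda totals: Site 1 42, Site 5 60, Site 2 30, Site 3 24 → Site 5.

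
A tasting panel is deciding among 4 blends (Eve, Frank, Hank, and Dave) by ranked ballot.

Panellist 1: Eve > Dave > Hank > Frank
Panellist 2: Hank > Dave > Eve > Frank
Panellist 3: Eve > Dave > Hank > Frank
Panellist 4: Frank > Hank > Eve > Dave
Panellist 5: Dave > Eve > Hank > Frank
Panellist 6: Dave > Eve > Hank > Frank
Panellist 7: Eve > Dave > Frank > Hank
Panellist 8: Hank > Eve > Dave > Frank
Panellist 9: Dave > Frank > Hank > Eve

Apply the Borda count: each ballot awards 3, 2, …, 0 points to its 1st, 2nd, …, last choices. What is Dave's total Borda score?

Borda scores:
  Eve: 3 + 1 + 3 + 1 + 2 + 2 + 3 + 2 + 0 = 17
  Frank: 0 + 0 + 0 + 3 + 0 + 0 + 1 + 0 + 2 = 6
  Hank: 1 + 3 + 1 + 2 + 1 + 1 + 0 + 3 + 1 = 13
  Dave: 2 + 2 + 2 + 0 + 3 + 3 + 2 + 1 + 3 = 18

18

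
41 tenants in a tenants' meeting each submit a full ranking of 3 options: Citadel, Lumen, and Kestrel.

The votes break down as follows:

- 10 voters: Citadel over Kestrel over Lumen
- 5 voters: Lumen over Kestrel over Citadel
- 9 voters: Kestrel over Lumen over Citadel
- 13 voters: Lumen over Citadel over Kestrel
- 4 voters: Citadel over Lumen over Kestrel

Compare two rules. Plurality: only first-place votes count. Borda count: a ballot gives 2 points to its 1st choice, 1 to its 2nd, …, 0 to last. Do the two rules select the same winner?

Yes

Plurality first-place counts: Citadel 14, Lumen 18, Kestrel 9 → Lumen.
Borda totals: Citadel 41, Lumen 49, Kestrel 33 → Lumen.
The two rules agree on Lumen.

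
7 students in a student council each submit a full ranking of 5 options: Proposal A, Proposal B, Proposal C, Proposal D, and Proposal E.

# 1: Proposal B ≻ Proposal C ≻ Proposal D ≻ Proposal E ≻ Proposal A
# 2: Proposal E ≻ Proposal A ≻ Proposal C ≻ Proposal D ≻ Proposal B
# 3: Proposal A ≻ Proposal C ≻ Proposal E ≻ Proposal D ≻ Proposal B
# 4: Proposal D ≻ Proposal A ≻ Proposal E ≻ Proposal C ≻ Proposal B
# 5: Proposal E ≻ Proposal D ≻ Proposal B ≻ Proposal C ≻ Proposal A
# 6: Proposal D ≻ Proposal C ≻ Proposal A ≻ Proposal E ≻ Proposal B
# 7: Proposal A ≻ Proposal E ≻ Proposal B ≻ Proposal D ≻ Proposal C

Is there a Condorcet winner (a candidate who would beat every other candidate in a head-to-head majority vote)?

Head-to-head results (7 voters total):
Proposal A vs Proposal B: Proposal A wins 5–2.
Proposal A vs Proposal C: Proposal A wins 4–3.
Proposal A vs Proposal D: Proposal D wins 4–3.
Proposal A vs Proposal E: Proposal A wins 4–3.
Proposal B vs Proposal C: Proposal C wins 4–3.
Proposal B vs Proposal D: Proposal D wins 5–2.
Proposal B vs Proposal E: Proposal E wins 6–1.
Proposal C vs Proposal D: Proposal D wins 4–3.
Proposal C vs Proposal E: Proposal E wins 4–3.
Proposal D vs Proposal E: Proposal E wins 4–3.
No candidate beats all others: Proposal A beats Proposal E beats Proposal D beats Proposal A, a majority cycle.

No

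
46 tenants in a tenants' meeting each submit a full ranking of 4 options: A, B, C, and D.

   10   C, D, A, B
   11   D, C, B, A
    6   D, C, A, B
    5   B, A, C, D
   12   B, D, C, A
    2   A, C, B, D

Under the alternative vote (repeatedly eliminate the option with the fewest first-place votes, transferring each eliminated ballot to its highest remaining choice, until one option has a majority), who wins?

Round 1: B 17, D 17, C 10, A 2. A has the fewest and is eliminated.
Round 2: B 17, D 17, C 12. C has the fewest and is eliminated.
Round 3: D 27, B 19. D has a majority.

D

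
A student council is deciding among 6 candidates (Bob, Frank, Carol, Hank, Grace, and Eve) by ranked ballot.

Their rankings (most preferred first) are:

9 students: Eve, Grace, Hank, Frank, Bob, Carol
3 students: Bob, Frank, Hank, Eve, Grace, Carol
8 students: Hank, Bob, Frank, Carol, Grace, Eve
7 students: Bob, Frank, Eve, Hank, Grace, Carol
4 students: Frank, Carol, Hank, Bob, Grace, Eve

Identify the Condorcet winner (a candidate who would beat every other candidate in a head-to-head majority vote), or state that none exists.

Head-to-head results (31 voters total):
Bob vs Frank: Bob wins 18–13.
Bob vs Carol: Bob wins 27–4.
Bob vs Hank: Hank wins 21–10.
Bob vs Grace: Bob wins 22–9.
Bob vs Eve: Bob wins 22–9.
Frank vs Carol: Frank wins 31–0.
Frank vs Hank: Hank wins 17–14.
Frank vs Grace: Frank wins 22–9.
Frank vs Eve: Frank wins 22–9.
Carol vs Hank: Hank wins 27–4.
Carol vs Grace: Grace wins 19–12.
Carol vs Eve: Eve wins 19–12.
Hank vs Grace: Hank wins 22–9.
Hank vs Eve: Eve wins 16–15.
Grace vs Eve: Eve wins 19–12.
No candidate beats all others: Bob beats Eve beats Hank beats Bob, a majority cycle.

No Condorcet winner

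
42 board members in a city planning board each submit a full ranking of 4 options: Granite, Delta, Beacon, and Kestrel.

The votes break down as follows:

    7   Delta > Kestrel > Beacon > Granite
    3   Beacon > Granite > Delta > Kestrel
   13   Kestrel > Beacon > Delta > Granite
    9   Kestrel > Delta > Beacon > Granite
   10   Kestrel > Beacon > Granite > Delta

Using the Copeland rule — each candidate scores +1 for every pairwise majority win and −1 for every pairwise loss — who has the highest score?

Kestrel

Pairwise results:
  Granite vs Delta: Delta wins 29–13.
  Granite vs Beacon: Beacon wins 42–0.
  Granite vs Kestrel: Kestrel wins 39–3.
  Delta vs Beacon: Beacon wins 26–16.
  Delta vs Kestrel: Kestrel wins 32–10.
  Beacon vs Kestrel: Kestrel wins 39–3.
Copeland scores (wins − losses):
  Granite: 0 − 3 = -3
  Delta: 1 − 2 = -1
  Beacon: 2 − 1 = 1
  Kestrel: 3 − 0 = 3
Kestrel has the best Copeland score.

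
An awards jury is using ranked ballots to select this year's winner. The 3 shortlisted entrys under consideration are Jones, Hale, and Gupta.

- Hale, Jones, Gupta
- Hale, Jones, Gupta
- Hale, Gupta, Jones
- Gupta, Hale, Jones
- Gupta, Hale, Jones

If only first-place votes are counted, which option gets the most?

First-place vote totals:
  Jones: 0
  Hale: 3
  Gupta: 2
Hale has the most first-place votes.

Hale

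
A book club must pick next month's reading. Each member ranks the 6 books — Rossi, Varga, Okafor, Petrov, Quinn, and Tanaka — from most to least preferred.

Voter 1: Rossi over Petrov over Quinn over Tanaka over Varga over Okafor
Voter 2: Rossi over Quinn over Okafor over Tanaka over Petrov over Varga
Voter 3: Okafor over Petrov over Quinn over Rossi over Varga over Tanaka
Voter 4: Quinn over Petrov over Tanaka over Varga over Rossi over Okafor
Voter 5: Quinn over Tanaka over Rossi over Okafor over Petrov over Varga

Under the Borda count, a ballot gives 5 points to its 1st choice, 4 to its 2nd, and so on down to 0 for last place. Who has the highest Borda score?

Borda scores:
  Rossi: 5 + 5 + 2 + 1 + 3 = 16
  Varga: 1 + 0 + 1 + 2 + 0 = 4
  Okafor: 0 + 3 + 5 + 0 + 2 = 10
  Petrov: 4 + 1 + 4 + 4 + 1 = 14
  Quinn: 3 + 4 + 3 + 5 + 5 = 20
  Tanaka: 2 + 2 + 0 + 3 + 4 = 11
Quinn has the highest total.

Quinn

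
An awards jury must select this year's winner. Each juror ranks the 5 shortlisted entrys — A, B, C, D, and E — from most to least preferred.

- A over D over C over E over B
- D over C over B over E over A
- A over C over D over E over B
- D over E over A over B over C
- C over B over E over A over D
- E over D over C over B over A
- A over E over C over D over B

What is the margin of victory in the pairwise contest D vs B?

Ballots ranking D above B: 6.
Ballots ranking B above D: 1.
D wins 6–1, a margin of 5.

5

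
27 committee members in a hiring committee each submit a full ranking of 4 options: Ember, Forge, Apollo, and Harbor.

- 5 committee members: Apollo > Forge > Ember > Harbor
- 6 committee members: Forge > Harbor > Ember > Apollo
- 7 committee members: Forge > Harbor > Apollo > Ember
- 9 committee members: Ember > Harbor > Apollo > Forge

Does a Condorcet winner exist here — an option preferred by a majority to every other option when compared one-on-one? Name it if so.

Head-to-head results (27 voters total):
Ember vs Forge: Forge wins 18–9.
Ember vs Apollo: Ember wins 15–12.
Ember vs Harbor: Ember wins 14–13.
Forge vs Apollo: Apollo wins 14–13.
Forge vs Harbor: Forge wins 18–9.
Apollo vs Harbor: Harbor wins 22–5.
No candidate beats all others: Ember beats Apollo beats Forge beats Ember, a majority cycle.

No Condorcet winner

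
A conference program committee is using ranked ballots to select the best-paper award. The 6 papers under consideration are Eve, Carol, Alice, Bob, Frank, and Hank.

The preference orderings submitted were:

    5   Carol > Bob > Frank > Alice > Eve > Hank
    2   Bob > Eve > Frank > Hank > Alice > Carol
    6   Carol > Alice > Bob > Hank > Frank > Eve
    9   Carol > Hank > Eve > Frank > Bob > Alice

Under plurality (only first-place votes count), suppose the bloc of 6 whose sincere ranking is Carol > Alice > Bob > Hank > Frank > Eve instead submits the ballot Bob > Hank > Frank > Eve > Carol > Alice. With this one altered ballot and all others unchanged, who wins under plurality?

Carol

First-place totals with the altered ballot: Eve 0, Carol 14, Alice 0, Bob 8, Frank 0, Hank 0.
The winner is unchanged: still Carol.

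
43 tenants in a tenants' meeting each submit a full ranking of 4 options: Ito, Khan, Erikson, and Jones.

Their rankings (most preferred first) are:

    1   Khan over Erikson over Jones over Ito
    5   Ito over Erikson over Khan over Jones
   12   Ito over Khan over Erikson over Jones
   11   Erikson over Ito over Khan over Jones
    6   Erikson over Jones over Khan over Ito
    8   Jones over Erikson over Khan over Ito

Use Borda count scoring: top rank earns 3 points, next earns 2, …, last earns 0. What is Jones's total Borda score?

Borda scores:
  Ito: 0 + 5·3 + 12·3 + 11·2 + 6·0 + 8·0 = 73
  Khan: 3 + 5·1 + 12·2 + 11·1 + 6·1 + 8·1 = 57
  Erikson: 2 + 5·2 + 12·1 + 11·3 + 6·3 + 8·2 = 91
  Jones: 1 + 5·0 + 12·0 + 11·0 + 6·2 + 8·3 = 37

37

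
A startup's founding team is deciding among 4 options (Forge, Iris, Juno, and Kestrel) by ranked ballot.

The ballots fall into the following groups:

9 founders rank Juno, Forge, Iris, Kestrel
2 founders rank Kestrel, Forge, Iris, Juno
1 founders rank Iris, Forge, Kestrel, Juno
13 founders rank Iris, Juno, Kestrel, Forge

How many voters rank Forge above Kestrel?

10

Ballots ranking Forge above Kestrel: 9+1 = 10.
Ballots ranking Kestrel above Forge: 2+13 = 15.
So 10 of 25 voters prefer Forge to Kestrel.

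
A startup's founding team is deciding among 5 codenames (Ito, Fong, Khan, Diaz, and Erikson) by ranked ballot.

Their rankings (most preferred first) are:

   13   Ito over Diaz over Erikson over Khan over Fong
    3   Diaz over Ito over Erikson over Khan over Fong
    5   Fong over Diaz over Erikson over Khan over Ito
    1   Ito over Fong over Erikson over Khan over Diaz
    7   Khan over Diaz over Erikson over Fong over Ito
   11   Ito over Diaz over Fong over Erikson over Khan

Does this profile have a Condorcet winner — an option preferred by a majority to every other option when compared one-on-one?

Head-to-head results (40 voters total):
Ito vs Fong: Ito wins 28–12.
Ito vs Khan: Ito wins 28–12.
Ito vs Diaz: Ito wins 25–15.
Ito vs Erikson: Ito wins 28–12.
Fong vs Khan: Khan wins 23–17.
Fong vs Diaz: Diaz wins 34–6.
Fong vs Erikson: Erikson wins 23–17.
Khan vs Diaz: Diaz wins 32–8.
Khan vs Erikson: Erikson wins 33–7.
Diaz vs Erikson: Diaz wins 39–1.
Ito beats each rival — Fong (28–12), Khan (28–12), Diaz (25–15), Erikson (28–12) — so Ito is the Condorcet winner.

Yes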